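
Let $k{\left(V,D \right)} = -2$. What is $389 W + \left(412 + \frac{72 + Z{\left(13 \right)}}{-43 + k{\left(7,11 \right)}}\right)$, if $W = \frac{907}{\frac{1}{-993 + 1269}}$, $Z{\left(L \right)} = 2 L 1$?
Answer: $\frac{4382080102}{45} \approx 9.738 \cdot 10^{7}$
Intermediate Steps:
$Z{\left(L \right)} = 2 L$
$W = 250332$ ($W = \frac{907}{\frac{1}{276}} = 907 \frac{1}{\frac{1}{276}} = 907 \cdot 276 = 250332$)
$389 W + \left(412 + \frac{72 + Z{\left(13 \right)}}{-43 + k{\left(7,11 \right)}}\right) = 389 \cdot 250332 + \left(412 + \frac{72 + 2 \cdot 13}{-43 - 2}\right) = 97379148 + \left(412 + \frac{72 + 26}{-45}\right) = 97379148 + \left(412 + 98 \left(- \frac{1}{45}\right)\right) = 97379148 + \left(412 - \frac{98}{45}\right) = 97379148 + \frac{18442}{45} = \frac{4382080102}{45}$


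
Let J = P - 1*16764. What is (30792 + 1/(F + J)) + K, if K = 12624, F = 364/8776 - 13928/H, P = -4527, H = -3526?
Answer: 3574813389763426/82338616953 ≈ 43416.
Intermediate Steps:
F = 15439449/3868022 (F = 364/8776 - 13928/(-3526) = 364*(1/8776) - 13928*(-1/3526) = 91/2194 + 6964/1763 = 15439449/3868022 ≈ 3.9916)
J = -21291 (J = -4527 - 1*16764 = -4527 - 16764 = -21291)
(30792 + 1/(F + J)) + K = (30792 + 1/(15439449/3868022 - 21291)) + 12624 = (30792 + 1/(-82338616953/3868022)) + 12624 = (30792 - 3868022/82338616953) + 12624 = 2535370689348754/82338616953 + 12624 = 3574813389763426/82338616953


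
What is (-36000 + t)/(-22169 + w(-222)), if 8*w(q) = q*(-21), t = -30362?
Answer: 265448/86345 ≈ 3.0743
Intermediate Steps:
w(q) = -21*q/8 (w(q) = (q*(-21))/8 = (-21*q)/8 = -21*q/8)
(-36000 + t)/(-22169 + w(-222)) = (-36000 - 30362)/(-22169 - 21/8*(-222)) = -66362/(-22169 + 2331/4) = -66362/(-86345/4) = -66362*(-4/86345) = 265448/86345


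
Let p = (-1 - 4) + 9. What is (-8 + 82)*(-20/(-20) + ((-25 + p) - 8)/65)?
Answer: 2664/65 ≈ 40.985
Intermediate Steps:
p = 4 (p = -5 + 9 = 4)
(-8 + 82)*(-20/(-20) + ((-25 + p) - 8)/65) = (-8 + 82)*(-20/(-20) + ((-25 + 4) - 8)/65) = 74*(-20*(-1/20) + (-21 - 8)*(1/65)) = 74*(1 - 29*1/65) = 74*(1 - 29/65) = 74*(36/65) = 2664/65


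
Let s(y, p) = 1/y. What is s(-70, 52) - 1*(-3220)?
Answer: 225399/70 ≈ 3220.0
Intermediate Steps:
s(-70, 52) - 1*(-3220) = 1/(-70) - 1*(-3220) = -1/70 + 3220 = 225399/70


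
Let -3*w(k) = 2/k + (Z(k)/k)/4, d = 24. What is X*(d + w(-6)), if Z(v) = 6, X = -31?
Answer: -27001/36 ≈ -750.03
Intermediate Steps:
w(k) = -7/(6*k) (w(k) = -(2/k + (6/k)/4)/3 = -(2/k + (6/k)*(1/4))/3 = -(2/k + 3/(2*k))/3 = -7/(6*k))
X*(d + w(-6)) = -31*(24 - 7/6/(-6)) = -31*(24 - 7/6*(-1/6)) = -31*(24 + 7/36) = -31*871/36 = -27001/36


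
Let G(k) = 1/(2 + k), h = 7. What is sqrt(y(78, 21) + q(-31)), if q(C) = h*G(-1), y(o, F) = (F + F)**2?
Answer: sqrt(1771) ≈ 42.083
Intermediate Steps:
y(o, F) = 4*F**2 (y(o, F) = (2*F)**2 = 4*F**2)
q(C) = 7 (q(C) = 7/(2 - 1) = 7/1 = 7*1 = 7)
sqrt(y(78, 21) + q(-31)) = sqrt(4*21**2 + 7) = sqrt(4*441 + 7) = sqrt(1764 + 7) = sqrt(1771)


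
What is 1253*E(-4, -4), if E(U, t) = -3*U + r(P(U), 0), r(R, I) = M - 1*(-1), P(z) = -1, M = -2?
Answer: 13783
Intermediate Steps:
r(R, I) = -1 (r(R, I) = -2 - 1*(-1) = -2 + 1 = -1)
E(U, t) = -1 - 3*U (E(U, t) = -3*U - 1 = -1 - 3*U)
1253*E(-4, -4) = 1253*(-1 - 3*(-4)) = 1253*(-1 + 12) = 1253*11 = 13783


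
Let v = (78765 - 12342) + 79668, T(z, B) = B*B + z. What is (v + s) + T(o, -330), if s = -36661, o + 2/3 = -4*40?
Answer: 654508/3 ≈ 2.1817e+5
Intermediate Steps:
o = -482/3 (o = -⅔ - 4*40 = -⅔ - 160 = -482/3 ≈ -160.67)
T(z, B) = z + B² (T(z, B) = B² + z = z + B²)
v = 146091 (v = 66423 + 79668 = 146091)
(v + s) + T(o, -330) = (146091 - 36661) + (-482/3 + (-330)²) = 109430 + (-482/3 + 108900) = 109430 + 326218/3 = 654508/3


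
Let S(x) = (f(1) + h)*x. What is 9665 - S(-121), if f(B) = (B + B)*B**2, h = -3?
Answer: 9544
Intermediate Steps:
f(B) = 2*B**3 (f(B) = (2*B)*B**2 = 2*B**3)
S(x) = -x (S(x) = (2*1**3 - 3)*x = (2*1 - 3)*x = (2 - 3)*x = -x)
9665 - S(-121) = 9665 - (-1)*(-121) = 9665 - 1*121 = 9665 - 121 = 9544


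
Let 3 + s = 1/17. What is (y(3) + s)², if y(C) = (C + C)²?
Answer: 315844/289 ≈ 1092.9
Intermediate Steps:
y(C) = 4*C² (y(C) = (2*C)² = 4*C²)
s = -50/17 (s = -3 + 1/17 = -50/17 ≈ -2.9412)
(y(3) + s)² = (4*3² - 50/17)² = (4*9 - 50/17)² = (36 - 50/17)² = (562/17)² = 315844/289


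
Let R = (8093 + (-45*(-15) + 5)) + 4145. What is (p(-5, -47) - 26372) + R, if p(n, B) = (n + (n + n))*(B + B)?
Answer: -12044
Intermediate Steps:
p(n, B) = 6*B*n (p(n, B) = (n + 2*n)*(2*B) = (3*n)*(2*B) = 6*B*n)
R = 12918 (R = (8093 + (675 + 5)) + 4145 = (8093 + 680) + 4145 = 8773 + 4145 = 12918)
(p(-5, -47) - 26372) + R = (6*(-47)*(-5) - 26372) + 12918 = (1410 - 26372) + 12918 = -24962 + 12918 = -12044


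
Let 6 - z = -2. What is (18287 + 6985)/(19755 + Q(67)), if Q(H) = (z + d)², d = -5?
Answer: 78/61 ≈ 1.2787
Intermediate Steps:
z = 8 (z = 6 - 1*(-2) = 6 + 2 = 8)
Q(H) = 9 (Q(H) = (8 - 5)² = 3² = 9)
(18287 + 6985)/(19755 + Q(67)) = (18287 + 6985)/(19755 + 9) = 25272/19764 = 25272*(1/19764) = 78/61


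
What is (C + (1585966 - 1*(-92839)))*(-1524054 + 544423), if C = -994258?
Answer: -670603462157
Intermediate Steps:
(C + (1585966 - 1*(-92839)))*(-1524054 + 544423) = (-994258 + (1585966 - 1*(-92839)))*(-1524054 + 544423) = (-994258 + (1585966 + 92839))*(-979631) = (-994258 + 1678805)*(-979631) = 684547*(-979631) = -670603462157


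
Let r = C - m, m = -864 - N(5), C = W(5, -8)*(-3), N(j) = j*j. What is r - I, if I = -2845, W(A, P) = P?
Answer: 3758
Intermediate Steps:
N(j) = j²
C = 24 (C = -8*(-3) = 24)
m = -889 (m = -864 - 1*5² = -864 - 1*25 = -864 - 25 = -889)
r = 913 (r = 24 - 1*(-889) = 24 + 889 = 913)
r - I = 913 - 1*(-2845) = 913 + 2845 = 3758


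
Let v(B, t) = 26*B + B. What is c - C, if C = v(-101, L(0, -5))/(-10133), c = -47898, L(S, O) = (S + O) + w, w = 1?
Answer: -485353161/10133 ≈ -47898.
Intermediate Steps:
L(S, O) = 1 + O + S (L(S, O) = (S + O) + 1 = (O + S) + 1 = 1 + O + S)
v(B, t) = 27*B
C = 2727/10133 (C = (27*(-101))/(-10133) = -2727*(-1/10133) = 2727/10133 ≈ 0.26912)
c - C = -47898 - 1*2727/10133 = -47898 - 2727/10133 = -485353161/10133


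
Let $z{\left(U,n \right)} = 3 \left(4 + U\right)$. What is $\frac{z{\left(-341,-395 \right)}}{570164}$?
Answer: $- \frac{1011}{570164} \approx -0.0017732$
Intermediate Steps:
$z{\left(U,n \right)} = 12 + 3 U$
$\frac{z{\left(-341,-395 \right)}}{570164} = \frac{12 + 3 \left(-341\right)}{570164} = \left(12 - 1023\right) \frac{1}{570164} = \left(-1011\right) \frac{1}{570164} = - \frac{1011}{570164}$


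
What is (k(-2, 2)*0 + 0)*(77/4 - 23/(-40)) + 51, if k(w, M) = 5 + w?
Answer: 51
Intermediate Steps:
(k(-2, 2)*0 + 0)*(77/4 - 23/(-40)) + 51 = ((5 - 2)*0 + 0)*(77/4 - 23/(-40)) + 51 = (3*0 + 0)*(77*(1/4) - 23*(-1/40)) + 51 = (0 + 0)*(77/4 + 23/40) + 51 = 0*(793/40) + 51 = 0 + 51 = 51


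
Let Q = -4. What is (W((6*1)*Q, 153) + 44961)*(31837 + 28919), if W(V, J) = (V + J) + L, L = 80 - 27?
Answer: 2742708108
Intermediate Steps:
L = 53
W(V, J) = 53 + J + V (W(V, J) = (V + J) + 53 = (J + V) + 53 = 53 + J + V)
(W((6*1)*Q, 153) + 44961)*(31837 + 28919) = ((53 + 153 + (6*1)*(-4)) + 44961)*(31837 + 28919) = ((53 + 153 + 6*(-4)) + 44961)*60756 = ((53 + 153 - 24) + 44961)*60756 = (182 + 44961)*60756 = 45143*60756 = 2742708108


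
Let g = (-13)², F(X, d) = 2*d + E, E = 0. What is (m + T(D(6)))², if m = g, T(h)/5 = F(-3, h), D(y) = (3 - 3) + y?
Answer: 52441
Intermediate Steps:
D(y) = y (D(y) = 0 + y = y)
F(X, d) = 2*d (F(X, d) = 2*d + 0 = 2*d)
T(h) = 10*h (T(h) = 5*(2*h) = 10*h)
g = 169
m = 169
(m + T(D(6)))² = (169 + 10*6)² = (169 + 60)² = 229² = 52441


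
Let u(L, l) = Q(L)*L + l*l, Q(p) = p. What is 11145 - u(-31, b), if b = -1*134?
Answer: -7772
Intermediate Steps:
b = -134
u(L, l) = L² + l² (u(L, l) = L*L + l*l = L² + l²)
11145 - u(-31, b) = 11145 - ((-31)² + (-134)²) = 11145 - (961 + 17956) = 11145 - 1*18917 = 11145 - 18917 = -7772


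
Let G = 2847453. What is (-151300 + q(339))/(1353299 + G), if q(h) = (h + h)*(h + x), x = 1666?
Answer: 604045/2100376 ≈ 0.28759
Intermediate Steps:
q(h) = 2*h*(1666 + h) (q(h) = (h + h)*(h + 1666) = (2*h)*(1666 + h) = 2*h*(1666 + h))
(-151300 + q(339))/(1353299 + G) = (-151300 + 2*339*(1666 + 339))/(1353299 + 2847453) = (-151300 + 2*339*2005)/4200752 = (-151300 + 1359390)*(1/4200752) = 1208090*(1/4200752) = 604045/2100376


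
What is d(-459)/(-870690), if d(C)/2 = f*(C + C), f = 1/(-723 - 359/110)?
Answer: -6732/2318618447 ≈ -2.9035e-6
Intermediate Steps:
f = -110/79889 (f = 1/(-723 - 359*1/110) = 1/(-723 - 359/110) = 1/(-79889/110) = -110/79889 ≈ -0.0013769)
d(C) = -440*C/79889 (d(C) = 2*(-110*(C + C)/79889) = 2*(-220*C/79889) = -440*C/79889)
d(-459)/(-870690) = -440/79889*(-459)/(-870690) = (201960/79889)*(-1/870690) = -6732/2318618447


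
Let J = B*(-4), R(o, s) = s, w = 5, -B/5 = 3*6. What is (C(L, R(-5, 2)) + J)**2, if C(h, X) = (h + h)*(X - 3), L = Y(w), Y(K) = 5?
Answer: 122500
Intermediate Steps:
B = -90 (B = -15*6 = -5*18 = -90)
L = 5
J = 360 (J = -90*(-4) = 360)
C(h, X) = 2*h*(-3 + X) (C(h, X) = (2*h)*(-3 + X) = 2*h*(-3 + X))
(C(L, R(-5, 2)) + J)**2 = (2*5*(-3 + 2) + 360)**2 = (2*5*(-1) + 360)**2 = (-10 + 360)**2 = 350**2 = 122500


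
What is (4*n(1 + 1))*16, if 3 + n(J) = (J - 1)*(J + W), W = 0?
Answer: -64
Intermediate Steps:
n(J) = -3 + J*(-1 + J) (n(J) = -3 + (J - 1)*(J + 0) = -3 + (-1 + J)*J = -3 + J*(-1 + J))
(4*n(1 + 1))*16 = (4*(-3 + (1 + 1)**2 - (1 + 1)))*16 = (4*(-3 + 2**2 - 1*2))*16 = (4*(-3 + 4 - 2))*16 = (4*(-1))*16 = -4*16 = -64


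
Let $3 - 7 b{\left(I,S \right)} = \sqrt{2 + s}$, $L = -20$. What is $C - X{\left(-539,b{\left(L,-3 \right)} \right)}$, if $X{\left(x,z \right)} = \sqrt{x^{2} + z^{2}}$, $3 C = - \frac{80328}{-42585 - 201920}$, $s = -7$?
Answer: $\frac{26776}{244505} - \frac{\sqrt{14235533 - 6 i \sqrt{5}}}{7} \approx -538.89 + 0.00025399 i$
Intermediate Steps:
$b{\left(I,S \right)} = \frac{3}{7} - \frac{i \sqrt{5}}{7}$ ($b{\left(I,S \right)} = \frac{3}{7} - \frac{\sqrt{2 - 7}}{7} = \frac{3}{7} - \frac{\sqrt{-5}}{7} = \frac{3}{7} - \frac{i \sqrt{5}}{7}$)
$C = \frac{26776}{244505}$ ($C = \frac{\left(-80328\right) \frac{1}{-42585 - 201920}}{3} = \frac{\left(-80328\right) \frac{1}{-244505}}{3} = \frac{\left(-80328\right) \left(- \frac{1}{244505}\right)}{3} = \frac{1}{3} \cdot \frac{80328}{244505} = \frac{26776}{244505} \approx 0.10951$)
$C - X{\left(-539,b{\left(L,-3 \right)} \right)} = \frac{26776}{244505} - \sqrt{\left(-539\right)^{2} + \left(\frac{3}{7} - \frac{i \sqrt{5}}{7}\right)^{2}} = \frac{26776}{244505} - \sqrt{290521 + \left(\frac{3}{7} - \frac{i \sqrt{5}}{7}\right)^{2}}$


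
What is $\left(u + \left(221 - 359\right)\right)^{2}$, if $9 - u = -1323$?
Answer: $1425636$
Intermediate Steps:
$u = 1332$ ($u = 9 - -1323 = 9 + 1323 = 1332$)
$\left(u + \left(221 - 359\right)\right)^{2} = \left(1332 + \left(221 - 359\right)\right)^{2} = \left(1332 - 138\right)^{2} = 1194^{2} = 1425636$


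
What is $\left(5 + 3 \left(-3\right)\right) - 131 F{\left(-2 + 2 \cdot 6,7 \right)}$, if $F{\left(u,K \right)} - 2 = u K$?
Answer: $-9436$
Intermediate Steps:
$F{\left(u,K \right)} = 2 + K u$ ($F{\left(u,K \right)} = 2 + u K = 2 + K u$)
$\left(5 + 3 \left(-3\right)\right) - 131 F{\left(-2 + 2 \cdot 6,7 \right)} = \left(5 + 3 \left(-3\right)\right) - 131 \left(2 + 7 \left(-2 + 2 \cdot 6\right)\right) = \left(5 - 9\right) - 131 \left(2 + 7 \left(-2 + 12\right)\right) = -4 - 131 \left(2 + 7 \cdot 10\right) = -4 - 131 \left(2 + 70\right) = -4 - 9432 = -9436$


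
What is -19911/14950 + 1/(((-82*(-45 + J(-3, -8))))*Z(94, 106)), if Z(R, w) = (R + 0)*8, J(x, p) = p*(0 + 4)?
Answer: -47269980829/35492256800 ≈ -1.3318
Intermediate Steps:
J(x, p) = 4*p (J(x, p) = p*4 = 4*p)
Z(R, w) = 8*R (Z(R, w) = R*8 = 8*R)
-19911/14950 + 1/(((-82*(-45 + J(-3, -8))))*Z(94, 106)) = -19911/14950 + 1/(((-82*(-45 + 4*(-8))))*((8*94))) = -19911*1/14950 + 1/(-82*(-45 - 32)*752) = -19911/14950 + (1/752)/(-82*(-77)) = -19911/14950 + (1/752)/6314 = -19911/14950 + (1/6314)*(1/752) = -19911/14950 + 1/4748128 = -47269980829/35492256800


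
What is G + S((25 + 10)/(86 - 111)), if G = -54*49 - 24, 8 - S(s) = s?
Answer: -13303/5 ≈ -2660.6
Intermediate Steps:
S(s) = 8 - s
G = -2670 (G = -2646 - 24 = -2670)
G + S((25 + 10)/(86 - 111)) = -2670 + (8 - (25 + 10)/(86 - 111)) = -2670 + (8 - 35/(-25)) = -2670 + (8 - 35*(-1)/25) = -2670 + (8 - 1*(-7/5)) = -2670 + (8 + 7/5) = -2670 + 47/5 = -13303/5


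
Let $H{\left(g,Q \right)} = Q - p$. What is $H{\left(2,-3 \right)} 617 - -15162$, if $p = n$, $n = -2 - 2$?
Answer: $15779$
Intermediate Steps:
$n = -4$ ($n = -2 - 2 = -4$)
$p = -4$
$H{\left(g,Q \right)} = 4 + Q$ ($H{\left(g,Q \right)} = Q - -4 = Q + 4 = 4 + Q$)
$H{\left(2,-3 \right)} 617 - -15162 = \left(4 - 3\right) 617 - -15162 = 1 \cdot 617 + 15162 = 617 + 15162 = 15779$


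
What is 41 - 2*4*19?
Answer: -111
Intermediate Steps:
41 - 2*4*19 = 41 - 8*19 = 41 - 152 = -111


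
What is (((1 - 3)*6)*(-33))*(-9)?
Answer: -3564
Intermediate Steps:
(((1 - 3)*6)*(-33))*(-9) = (-2*6*(-33))*(-9) = -12*(-33)*(-9) = 396*(-9) = -3564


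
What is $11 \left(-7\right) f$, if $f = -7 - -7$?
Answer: $0$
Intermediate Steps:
$f = 0$ ($f = -7 + 7 = 0$)
$11 \left(-7\right) f = 11 \left(-7\right) 0 = \left(-77\right) 0 = 0$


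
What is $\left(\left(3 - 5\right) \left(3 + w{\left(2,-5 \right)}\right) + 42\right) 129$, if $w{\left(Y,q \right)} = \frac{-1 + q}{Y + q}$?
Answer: $4128$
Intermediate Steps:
$w{\left(Y,q \right)} = \frac{-1 + q}{Y + q}$
$\left(\left(3 - 5\right) \left(3 + w{\left(2,-5 \right)}\right) + 42\right) 129 = \left(\left(3 - 5\right) \left(3 + \frac{-1 - 5}{2 - 5}\right) + 42\right) 129 = \left(\left(3 - 5\right) \left(3 + \frac{1}{-3} \left(-6\right)\right) + 42\right) 129 = \left(- 2 \left(3 - -2\right) + 42\right) 129 = \left(- 2 \left(3 + 2\right) + 42\right) 129 = \left(\left(-2\right) 5 + 42\right) 129 = \left(-10 + 42\right) 129 = 32 \cdot 129 = 4128$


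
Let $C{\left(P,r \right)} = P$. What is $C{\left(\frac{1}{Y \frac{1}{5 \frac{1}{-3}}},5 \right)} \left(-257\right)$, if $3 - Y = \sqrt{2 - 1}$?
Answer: $\frac{1285}{6} \approx 214.17$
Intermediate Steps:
$Y = 2$ ($Y = 3 - \sqrt{2 - 1} = 3 - \sqrt{1} = 3 - 1 = 2$)
$C{\left(\frac{1}{Y \frac{1}{5 \frac{1}{-3}}},5 \right)} \left(-257\right) = \frac{1}{2 \frac{1}{5 \frac{1}{-3}}} \left(-257\right) = \frac{1}{2 \frac{1}{5 \left(- \frac{1}{3}\right)}} \left(-257\right) = \frac{1}{2 \frac{1}{- \frac{5}{3}}} \left(-257\right) = \frac{1}{2 \left(- \frac{3}{5}\right)} \left(-257\right) = \frac{1}{- \frac{6}{5}} \left(-257\right) = \left(- \frac{5}{6}\right) \left(-257\right) = \frac{1285}{6}$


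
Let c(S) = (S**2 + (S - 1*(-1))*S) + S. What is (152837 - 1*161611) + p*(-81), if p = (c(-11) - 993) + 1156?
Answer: -39797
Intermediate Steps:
c(S) = S + S**2 + S*(1 + S) (c(S) = (S**2 + (S + 1)*S) + S = (S**2 + (1 + S)*S) + S = (S**2 + S*(1 + S)) + S = S + S**2 + S*(1 + S))
p = 383 (p = (2*(-11)*(1 - 11) - 993) + 1156 = (2*(-11)*(-10) - 993) + 1156 = (220 - 993) + 1156 = -773 + 1156 = 383)
(152837 - 1*161611) + p*(-81) = (152837 - 1*161611) + 383*(-81) = (152837 - 161611) - 31023 = -8774 - 31023 = -39797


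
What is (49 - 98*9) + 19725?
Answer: 18892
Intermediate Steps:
(49 - 98*9) + 19725 = (49 - 882) + 19725 = -833 + 19725 = 18892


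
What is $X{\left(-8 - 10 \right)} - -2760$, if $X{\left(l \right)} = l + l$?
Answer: $2724$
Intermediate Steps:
$X{\left(l \right)} = 2 l$
$X{\left(-8 - 10 \right)} - -2760 = 2 \left(-8 - 10\right) - -2760 = 2 \left(-8 - 10\right) + 2760 = 2 \left(-18\right) + 2760 = -36 + 2760 = 2724$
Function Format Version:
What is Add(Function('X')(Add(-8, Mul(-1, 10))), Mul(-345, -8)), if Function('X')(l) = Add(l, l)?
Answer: 2724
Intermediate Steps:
Function('X')(l) = Mul(2, l)
Add(Function('X')(Add(-8, Mul(-1, 10))), Mul(-345, -8)) = Add(Mul(2, Add(-8, Mul(-1, 10))), Mul(-345, -8)) = Add(Mul(2, Add(-8, -10)), 2760) = Add(Mul(2, -18), 2760) = Add(-36, 2760) = 2724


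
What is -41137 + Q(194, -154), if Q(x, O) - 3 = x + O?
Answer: -41094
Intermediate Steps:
Q(x, O) = 3 + O + x (Q(x, O) = 3 + (x + O) = 3 + (O + x) = 3 + O + x)
-41137 + Q(194, -154) = -41137 + (3 - 154 + 194) = -41137 + 43 = -41094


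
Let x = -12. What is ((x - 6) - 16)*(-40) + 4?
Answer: 1364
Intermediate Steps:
((x - 6) - 16)*(-40) + 4 = ((-12 - 6) - 16)*(-40) + 4 = (-18 - 16)*(-40) + 4 = -34*(-40) + 4 = 1360 + 4 = 1364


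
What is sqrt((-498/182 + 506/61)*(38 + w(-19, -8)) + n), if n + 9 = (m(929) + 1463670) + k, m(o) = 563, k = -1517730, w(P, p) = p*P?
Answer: 4*I*sqrt(101010497861)/5551 ≈ 229.02*I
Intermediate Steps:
w(P, p) = P*p
n = -53506 (n = -9 + ((563 + 1463670) - 1517730) = -9 + (1464233 - 1517730) = -9 - 53497 = -53506)
sqrt((-498/182 + 506/61)*(38 + w(-19, -8)) + n) = sqrt((-498/182 + 506/61)*(38 - 19*(-8)) - 53506) = sqrt((-498*1/182 + 506*(1/61))*(38 + 152) - 53506) = sqrt((-249/91 + 506/61)*190 - 53506) = sqrt((30857/5551)*190 - 53506) = sqrt(5862830/5551 - 53506) = sqrt(-291148976/5551) = 4*I*sqrt(101010497861)/5551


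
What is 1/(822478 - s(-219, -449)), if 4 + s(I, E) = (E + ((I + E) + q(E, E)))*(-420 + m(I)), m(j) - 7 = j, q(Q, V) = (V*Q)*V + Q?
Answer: -1/57208079798 ≈ -1.7480e-11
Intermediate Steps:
q(Q, V) = Q + Q*V² (q(Q, V) = (Q*V)*V + Q = Q*V² + Q = Q + Q*V²)
m(j) = 7 + j
s(I, E) = -4 + (-413 + I)*(I + 2*E + E*(1 + E²)) (s(I, E) = -4 + (E + ((I + E) + E*(1 + E²)))*(-420 + (7 + I)) = -4 + (E + ((E + I) + E*(1 + E²)))*(-413 + I) = -4 + (E + (E + I + E*(1 + E²)))*(-413 + I) = -4 + (I + 2*E + E*(1 + E²))*(-413 + I) = -4 + (-413 + I)*(I + 2*E + E*(1 + E²)))
1/(822478 - s(-219, -449)) = 1/(822478 - (-4 + (-219)² - 1239*(-449) - 413*(-219) - 413*(-449)³ - 219*(-449)³ + 3*(-449)*(-219))) = 1/(822478 - (-4 + 47961 + 556311 + 90447 - 413*(-90518849) - 219*(-90518849) + 294993)) = 1/(822478 - (-4 + 47961 + 556311 + 90447 + 37384284637 + 19823627931 + 294993)) = 1/(822478 - 1*57208902276) = 1/(822478 - 57208902276) = 1/(-57208079798) = -1/57208079798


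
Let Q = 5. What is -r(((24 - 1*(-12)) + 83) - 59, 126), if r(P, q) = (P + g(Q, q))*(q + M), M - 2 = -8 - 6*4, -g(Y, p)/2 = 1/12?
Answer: -5744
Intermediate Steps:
g(Y, p) = -1/6 (g(Y, p) = -2/12 = -2*1/12 = -1/6)
M = -30 (M = 2 + (-8 - 6*4) = 2 + (-8 - 24) = 2 - 32 = -30)
r(P, q) = (-30 + q)*(-1/6 + P) (r(P, q) = (P - 1/6)*(q - 30) = (-1/6 + P)*(-30 + q) = (-30 + q)*(-1/6 + P))
-r(((24 - 1*(-12)) + 83) - 59, 126) = -(5 - 30*(((24 - 1*(-12)) + 83) - 59) - 1/6*126 + (((24 - 1*(-12)) + 83) - 59)*126) = -(5 - 30*(((24 + 12) + 83) - 59) - 21 + (((24 + 12) + 83) - 59)*126) = -(5 - 30*((36 + 83) - 59) - 21 + ((36 + 83) - 59)*126) = -(5 - 30*(119 - 59) - 21 + (119 - 59)*126) = -(5 - 30*60 - 21 + 60*126) = -(5 - 1800 - 21 + 7560) = -1*5744 = -5744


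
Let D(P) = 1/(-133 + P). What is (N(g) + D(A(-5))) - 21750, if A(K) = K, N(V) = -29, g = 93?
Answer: -3005503/138 ≈ -21779.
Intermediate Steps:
(N(g) + D(A(-5))) - 21750 = (-29 + 1/(-133 - 5)) - 21750 = (-29 + 1/(-138)) - 21750 = (-29 - 1/138) - 21750 = -4003/138 - 21750 = -3005503/138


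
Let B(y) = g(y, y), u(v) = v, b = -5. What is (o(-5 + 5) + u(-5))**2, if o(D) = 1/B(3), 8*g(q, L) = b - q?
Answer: 36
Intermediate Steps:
g(q, L) = -5/8 - q/8 (g(q, L) = (-5 - q)/8 = -5/8 - q/8)
B(y) = -5/8 - y/8
o(D) = -1 (o(D) = 1/(-5/8 - 1/8*3) = 1/(-5/8 - 3/8) = 1/(-1) = -1)
(o(-5 + 5) + u(-5))**2 = (-1 - 5)**2 = (-6)**2 = 36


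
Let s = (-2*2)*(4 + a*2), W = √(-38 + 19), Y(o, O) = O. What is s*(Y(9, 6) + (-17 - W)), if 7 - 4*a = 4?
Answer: 242 + 22*I*√19 ≈ 242.0 + 95.896*I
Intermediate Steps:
a = ¾ (a = 7/4 - ¼*4 = 7/4 - 1 = ¾ ≈ 0.75000)
W = I*√19 (W = √(-19) = I*√19 ≈ 4.3589*I)
s = -22 (s = (-2*2)*(4 + (¾)*2) = -4*(4 + 3/2) = -4*11/2 = -22)
s*(Y(9, 6) + (-17 - W)) = -22*(6 + (-17 - I*√19)) = -22*(-11 - I*√19) = 242 + 22*I*√19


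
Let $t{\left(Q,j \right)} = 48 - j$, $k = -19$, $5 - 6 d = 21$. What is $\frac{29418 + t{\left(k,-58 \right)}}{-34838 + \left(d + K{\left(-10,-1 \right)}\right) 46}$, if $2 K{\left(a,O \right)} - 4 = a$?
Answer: $- \frac{22143}{26324} \approx -0.84117$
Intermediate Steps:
$K{\left(a,O \right)} = 2 + \frac{a}{2}$
$d = - \frac{8}{3}$ ($d = \frac{5}{6} - \frac{7}{2} = - \frac{8}{3} \approx -2.6667$)
$\frac{29418 + t{\left(k,-58 \right)}}{-34838 + \left(d + K{\left(-10,-1 \right)}\right) 46} = \frac{29418 + \left(48 - -58\right)}{-34838 + \left(- \frac{8}{3} + \left(2 + \frac{1}{2} \left(-10\right)\right)\right) 46} = \frac{29418 + \left(48 + 58\right)}{-34838 + \left(- \frac{8}{3} + \left(2 - 5\right)\right) 46} = \frac{29418 + 106}{-34838 + \left(- \frac{8}{3} - 3\right) 46} = \frac{29524}{-34838 - \frac{782}{3}} = \frac{29524}{- \frac{105296}{3}} = 29524 \left(- \frac{3}{105296}\right) = - \frac{22143}{26324}$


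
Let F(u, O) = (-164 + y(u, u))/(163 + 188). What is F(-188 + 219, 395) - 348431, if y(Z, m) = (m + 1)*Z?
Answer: -13588717/39 ≈ -3.4843e+5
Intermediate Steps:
y(Z, m) = Z*(1 + m) (y(Z, m) = (1 + m)*Z = Z*(1 + m))
F(u, O) = -164/351 + u*(1 + u)/351 (F(u, O) = (-164 + u*(1 + u))/(163 + 188) = (-164 + u*(1 + u))/351 = (-164 + u*(1 + u))*(1/351) = -164/351 + u*(1 + u)/351)
F(-188 + 219, 395) - 348431 = (-164/351 + (-188 + 219)*(1 + (-188 + 219))/351) - 348431 = (-164/351 + (1/351)*31*(1 + 31)) - 348431 = (-164/351 + (1/351)*31*32) - 348431 = (-164/351 + 992/351) - 348431 = 92/39 - 348431 = -13588717/39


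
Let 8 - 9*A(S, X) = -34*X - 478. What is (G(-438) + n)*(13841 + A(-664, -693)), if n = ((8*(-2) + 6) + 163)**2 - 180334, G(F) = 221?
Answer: -1767151008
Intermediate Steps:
A(S, X) = 54 + 34*X/9 (A(S, X) = 8/9 - (-34*X - 478)/9 = 8/9 - (-478 - 34*X)/9 = 8/9 + (478/9 + 34*X/9) = 54 + 34*X/9)
n = -156925 (n = ((-16 + 6) + 163)**2 - 180334 = (-10 + 163)**2 - 180334 = 153**2 - 180334 = 23409 - 180334 = -156925)
(G(-438) + n)*(13841 + A(-664, -693)) = (221 - 156925)*(13841 + (54 + (34/9)*(-693))) = -156704*(13841 + (54 - 2618)) = -156704*(13841 - 2564) = -156704*11277 = -1767151008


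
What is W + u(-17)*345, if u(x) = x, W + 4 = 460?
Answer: -5409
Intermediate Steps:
W = 456 (W = -4 + 460 = 456)
W + u(-17)*345 = 456 - 17*345 = 456 - 5865 = -5409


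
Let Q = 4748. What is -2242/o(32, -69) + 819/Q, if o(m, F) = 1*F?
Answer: 10701527/327612 ≈ 32.665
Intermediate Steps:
o(m, F) = F
-2242/o(32, -69) + 819/Q = -2242/(-69) + 819/4748 = -2242*(-1/69) + 819*(1/4748) = 2242/69 + 819/4748 = 10701527/327612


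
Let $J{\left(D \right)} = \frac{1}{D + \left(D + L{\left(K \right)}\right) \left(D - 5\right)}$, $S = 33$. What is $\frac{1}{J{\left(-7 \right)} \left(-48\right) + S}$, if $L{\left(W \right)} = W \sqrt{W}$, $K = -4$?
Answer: $\frac{55121}{1805697} - \frac{512 i}{1805697} \approx 0.030526 - 0.00028355 i$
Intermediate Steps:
$L{\left(W \right)} = W^{\frac{3}{2}}$
$J{\left(D \right)} = \frac{1}{D + \left(-5 + D\right) \left(D - 8 i\right)}$ ($J{\left(D \right)} = \frac{1}{D + \left(D + \left(-4\right)^{\frac{3}{2}}\right) \left(D - 5\right)} = \frac{1}{D + \left(D - 8 i\right) \left(-5 + D\right)} = \frac{1}{D + \left(-5 + D\right) \left(D - 8 i\right)}$)
$\frac{1}{J{\left(-7 \right)} \left(-48\right) + S} = \frac{1}{\frac{1}{\left(-7\right)^{2} - -28 + 40 i - 8 i \left(-7\right)} \left(-48\right) + 33} = \frac{1}{\frac{1}{49 + 28 + 40 i + 56 i} \left(-48\right) + 33} = \frac{1}{\frac{1}{77 + 96 i} \left(-48\right) + 33} = \frac{1}{\frac{77 - 96 i}{15145} \left(-48\right) + 33} = \frac{1}{- \frac{48 \left(77 - 96 i\right)}{15145} + 33} = \frac{1}{33 - \frac{48 \left(77 - 96 i\right)}{15145}}$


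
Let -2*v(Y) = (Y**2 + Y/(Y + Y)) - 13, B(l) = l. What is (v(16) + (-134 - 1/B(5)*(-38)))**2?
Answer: 24631369/400 ≈ 61578.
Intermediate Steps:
v(Y) = 25/4 - Y**2/2 (v(Y) = -((Y**2 + Y/(Y + Y)) - 13)/2 = -((Y**2 + Y/((2*Y))) - 13)/2 = -((Y**2 + (1/(2*Y))*Y) - 13)/2 = -((Y**2 + 1/2) - 13)/2 = -((1/2 + Y**2) - 13)/2 = -(-25/2 + Y**2)/2 = 25/4 - Y**2/2)
(v(16) + (-134 - 1/B(5)*(-38)))**2 = ((25/4 - 1/2*16**2) + (-134 - 1/5*(-38)))**2 = ((25/4 - 1/2*256) + (-134 - 1*(1/5)*(-38)))**2 = ((25/4 - 128) + (-134 - (-38)/5))**2 = (-487/4 + (-134 - 1*(-38/5)))**2 = (-487/4 + (-134 + 38/5))**2 = (-487/4 - 632/5)**2 = (-4963/20)**2 = 24631369/400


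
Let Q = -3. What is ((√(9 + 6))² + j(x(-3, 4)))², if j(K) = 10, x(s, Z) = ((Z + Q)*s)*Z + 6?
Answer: 625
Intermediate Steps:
x(s, Z) = 6 + Z*s*(-3 + Z) (x(s, Z) = ((Z - 3)*s)*Z + 6 = ((-3 + Z)*s)*Z + 6 = (s*(-3 + Z))*Z + 6 = Z*s*(-3 + Z) + 6 = 6 + Z*s*(-3 + Z))
((√(9 + 6))² + j(x(-3, 4)))² = ((√(9 + 6))² + 10)² = ((√15)² + 10)² = (15 + 10)² = 25² = 625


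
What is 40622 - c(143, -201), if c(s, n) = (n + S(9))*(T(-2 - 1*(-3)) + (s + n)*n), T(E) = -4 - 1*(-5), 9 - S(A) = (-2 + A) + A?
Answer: 2465694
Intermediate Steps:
S(A) = 11 - 2*A (S(A) = 9 - ((-2 + A) + A) = 9 - (-2 + 2*A) = 9 + (2 - 2*A) = 11 - 2*A)
T(E) = 1 (T(E) = -4 + 5 = 1)
c(s, n) = (1 + n*(n + s))*(-7 + n) (c(s, n) = (n + (11 - 2*9))*(1 + (s + n)*n) = (n + (11 - 18))*(1 + (n + s)*n) = (n - 7)*(1 + n*(n + s)) = (-7 + n)*(1 + n*(n + s)) = (1 + n*(n + s))*(-7 + n))
40622 - c(143, -201) = 40622 - (-7 - 201 + (-201)**3 - 7*(-201)**2 + 143*(-201)**2 - 7*(-201)*143) = 40622 - (-7 - 201 - 8120601 - 7*40401 + 143*40401 + 201201) = 40622 - (-7 - 201 - 8120601 - 282807 + 5777343 + 201201) = 40622 - 1*(-2425072) = 40622 + 2425072 = 2465694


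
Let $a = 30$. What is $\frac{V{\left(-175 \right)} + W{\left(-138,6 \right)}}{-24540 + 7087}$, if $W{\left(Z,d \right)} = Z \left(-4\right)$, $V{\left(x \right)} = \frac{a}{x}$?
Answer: $- \frac{19314}{610855} \approx -0.031618$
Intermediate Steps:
$V{\left(x \right)} = \frac{30}{x}$
$W{\left(Z,d \right)} = - 4 Z$
$\frac{V{\left(-175 \right)} + W{\left(-138,6 \right)}}{-24540 + 7087} = \frac{\frac{30}{-175} - -552}{-24540 + 7087} = \frac{30 \left(- \frac{1}{175}\right) + 552}{-17453} = \left(- \frac{6}{35} + 552\right) \left(- \frac{1}{17453}\right) = \frac{19314}{35} \left(- \frac{1}{17453}\right) = - \frac{19314}{610855}$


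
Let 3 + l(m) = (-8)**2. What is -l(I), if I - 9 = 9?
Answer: -61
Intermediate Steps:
I = 18 (I = 9 + 9 = 18)
l(m) = 61 (l(m) = -3 + (-8)**2 = -3 + 64 = 61)
-l(I) = -1*61 = -61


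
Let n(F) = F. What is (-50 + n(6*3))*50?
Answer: -1600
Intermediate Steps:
(-50 + n(6*3))*50 = (-50 + 6*3)*50 = (-50 + 18)*50 = -32*50 = -1600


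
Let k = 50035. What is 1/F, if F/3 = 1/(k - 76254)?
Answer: -26219/3 ≈ -8739.7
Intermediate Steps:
F = -3/26219 (F = 3/(50035 - 76254) = 3/(-26219) = 3*(-1/26219) = -3/26219 ≈ -0.00011442)
1/F = 1/(-3/26219) = -26219/3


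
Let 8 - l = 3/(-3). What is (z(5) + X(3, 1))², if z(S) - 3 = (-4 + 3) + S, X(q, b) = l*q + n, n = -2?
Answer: 1024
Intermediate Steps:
l = 9 (l = 8 - 3/(-3) = 8 - 3*(-1)/3 = 8 - 1*(-1) = 8 + 1 = 9)
X(q, b) = -2 + 9*q (X(q, b) = 9*q - 2 = -2 + 9*q)
z(S) = 2 + S (z(S) = 3 + ((-4 + 3) + S) = 3 + (-1 + S) = 2 + S)
(z(5) + X(3, 1))² = ((2 + 5) + (-2 + 9*3))² = (7 + (-2 + 27))² = (7 + 25)² = 32² = 1024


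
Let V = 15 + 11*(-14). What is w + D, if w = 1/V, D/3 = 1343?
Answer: 560030/139 ≈ 4029.0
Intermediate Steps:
V = -139 (V = 15 - 154 = -139)
D = 4029 (D = 3*1343 = 4029)
w = -1/139 (w = 1/(-139) = -1/139 ≈ -0.0071942)
w + D = -1/139 + 4029 = 560030/139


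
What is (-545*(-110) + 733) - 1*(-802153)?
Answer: 862836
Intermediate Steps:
(-545*(-110) + 733) - 1*(-802153) = (59950 + 733) + 802153 = 60683 + 802153 = 862836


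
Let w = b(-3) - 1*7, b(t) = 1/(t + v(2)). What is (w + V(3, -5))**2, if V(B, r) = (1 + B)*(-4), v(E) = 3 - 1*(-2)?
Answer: 2025/4 ≈ 506.25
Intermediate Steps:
v(E) = 5 (v(E) = 3 + 2 = 5)
b(t) = 1/(5 + t) (b(t) = 1/(t + 5) = 1/(5 + t))
w = -13/2 (w = 1/(5 - 3) - 1*7 = 1/2 - 7 = -13/2 ≈ -6.5000)
V(B, r) = -4 - 4*B
(w + V(3, -5))**2 = (-13/2 + (-4 - 4*3))**2 = (-13/2 + (-4 - 12))**2 = (-13/2 - 16)**2 = (-45/2)**2 = 2025/4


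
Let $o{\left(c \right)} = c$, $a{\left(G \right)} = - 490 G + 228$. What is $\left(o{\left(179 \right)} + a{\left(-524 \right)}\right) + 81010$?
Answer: $338177$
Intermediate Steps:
$a{\left(G \right)} = 228 - 490 G$
$\left(o{\left(179 \right)} + a{\left(-524 \right)}\right) + 81010 = \left(179 + \left(228 - -256760\right)\right) + 81010 = \left(179 + \left(228 + 256760\right)\right) + 81010 = \left(179 + 256988\right) + 81010 = 257167 + 81010 = 338177$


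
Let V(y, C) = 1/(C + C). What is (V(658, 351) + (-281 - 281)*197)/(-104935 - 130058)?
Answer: 77721227/164965086 ≈ 0.47114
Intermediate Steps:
V(y, C) = 1/(2*C)
(V(658, 351) + (-281 - 281)*197)/(-104935 - 130058) = ((½)/351 + (-281 - 281)*197)/(-104935 - 130058) = ((½)*(1/351) - 562*197)/(-234993) = (1/702 - 110714)*(-1/234993) = -77721227/702*(-1/234993) = 77721227/164965086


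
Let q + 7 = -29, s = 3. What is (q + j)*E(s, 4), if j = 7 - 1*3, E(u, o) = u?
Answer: -96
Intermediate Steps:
q = -36 (q = -7 - 29 = -36)
j = 4 (j = 7 - 3 = 4)
(q + j)*E(s, 4) = (-36 + 4)*3 = -32*3 = -96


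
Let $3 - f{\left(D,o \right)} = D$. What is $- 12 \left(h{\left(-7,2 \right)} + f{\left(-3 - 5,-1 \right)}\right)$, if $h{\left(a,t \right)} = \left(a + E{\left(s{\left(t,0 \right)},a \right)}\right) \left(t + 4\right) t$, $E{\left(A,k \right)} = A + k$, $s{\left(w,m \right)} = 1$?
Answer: $1740$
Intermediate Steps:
$f{\left(D,o \right)} = 3 - D$
$h{\left(a,t \right)} = t \left(1 + 2 a\right) \left(4 + t\right)$ ($h{\left(a,t \right)} = \left(a + \left(1 + a\right)\right) \left(t + 4\right) t = \left(1 + 2 a\right) \left(4 + t\right) t = t \left(1 + 2 a\right) \left(4 + t\right)$)
$- 12 \left(h{\left(-7,2 \right)} + f{\left(-3 - 5,-1 \right)}\right) = - 12 \left(2 \left(4 + 2 + 8 \left(-7\right) + 2 \left(-7\right) 2\right) + \left(3 - \left(-3 - 5\right)\right)\right) = - 12 \left(2 \left(4 + 2 - 56 - 28\right) + \left(3 - \left(-3 - 5\right)\right)\right) = - 12 \left(2 \left(-78\right) + \left(3 - -8\right)\right) = - 12 \left(-156 + \left(3 + 8\right)\right) = - 12 \left(-156 + 11\right) = \left(-12\right) \left(-145\right) = 1740$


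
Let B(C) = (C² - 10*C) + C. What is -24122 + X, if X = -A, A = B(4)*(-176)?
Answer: -27642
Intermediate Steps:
B(C) = C² - 9*C
A = 3520 (A = (4*(-9 + 4))*(-176) = (4*(-5))*(-176) = -20*(-176) = 3520)
X = -3520 (X = -1*3520 = -3520)
-24122 + X = -24122 - 3520 = -27642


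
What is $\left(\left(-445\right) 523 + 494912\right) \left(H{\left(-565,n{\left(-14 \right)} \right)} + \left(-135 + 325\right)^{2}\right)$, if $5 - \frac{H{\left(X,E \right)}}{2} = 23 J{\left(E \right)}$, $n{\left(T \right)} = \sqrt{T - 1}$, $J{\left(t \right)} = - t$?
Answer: $9467211470 + 12060142 i \sqrt{15} \approx 9.4672 \cdot 10^{9} + 4.6709 \cdot 10^{7} i$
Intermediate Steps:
$n{\left(T \right)} = \sqrt{-1 + T}$
$H{\left(X,E \right)} = 10 + 46 E$ ($H{\left(X,E \right)} = 10 - 2 \cdot 23 \left(- E\right) = 10 - 2 \left(- 23 E\right) = 10 + 46 E$)
$\left(\left(-445\right) 523 + 494912\right) \left(H{\left(-565,n{\left(-14 \right)} \right)} + \left(-135 + 325\right)^{2}\right) = \left(\left(-445\right) 523 + 494912\right) \left(\left(10 + 46 \sqrt{-1 - 14}\right) + \left(-135 + 325\right)^{2}\right) = \left(-232735 + 494912\right) \left(\left(10 + 46 \sqrt{-15}\right) + 190^{2}\right) = 262177 \left(\left(10 + 46 i \sqrt{15}\right) + 36100\right) = 262177 \left(36110 + 46 i \sqrt{15}\right) = 9467211470 + 12060142 i \sqrt{15}$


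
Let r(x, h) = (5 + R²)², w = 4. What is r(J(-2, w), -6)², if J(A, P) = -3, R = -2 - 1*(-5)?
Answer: 38416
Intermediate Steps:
R = 3 (R = -2 + 5 = 3)
r(x, h) = 196 (r(x, h) = (5 + 3²)² = (5 + 9)² = 14² = 196)
r(J(-2, w), -6)² = 196² = 38416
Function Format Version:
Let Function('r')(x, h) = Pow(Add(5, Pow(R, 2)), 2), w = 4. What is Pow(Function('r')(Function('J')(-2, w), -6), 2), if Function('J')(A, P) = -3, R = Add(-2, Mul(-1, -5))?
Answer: 38416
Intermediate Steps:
R = 3 (R = Add(-2, 5) = 3)
Function('r')(x, h) = 196 (Function('r')(x, h) = Pow(Add(5, Pow(3, 2)), 2) = Pow(Add(5, 9), 2) = Pow(14, 2) = 196)
Pow(Function('r')(Function('J')(-2, w), -6), 2) = Pow(196, 2) = 38416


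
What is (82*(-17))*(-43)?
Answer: 59942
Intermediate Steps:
(82*(-17))*(-43) = -1394*(-43) = 59942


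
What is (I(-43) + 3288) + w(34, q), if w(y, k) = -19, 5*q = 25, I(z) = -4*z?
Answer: 3441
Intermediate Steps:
q = 5 (q = (⅕)*25 = 5)
(I(-43) + 3288) + w(34, q) = (-4*(-43) + 3288) - 19 = (172 + 3288) - 19 = 3460 - 19 = 3441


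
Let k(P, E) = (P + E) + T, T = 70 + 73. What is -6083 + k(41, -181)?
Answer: -6080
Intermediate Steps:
T = 143
k(P, E) = 143 + E + P (k(P, E) = (P + E) + 143 = (E + P) + 143 = 143 + E + P)
-6083 + k(41, -181) = -6083 + (143 - 181 + 41) = -6083 + 3 = -6080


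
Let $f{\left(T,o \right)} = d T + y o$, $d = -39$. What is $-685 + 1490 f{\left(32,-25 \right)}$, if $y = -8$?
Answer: $-1562205$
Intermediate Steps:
$f{\left(T,o \right)} = - 39 T - 8 o$
$-685 + 1490 f{\left(32,-25 \right)} = -685 + 1490 \left(\left(-39\right) 32 - -200\right) = -685 + 1490 \left(-1248 + 200\right) = -685 + 1490 \left(-1048\right) = -685 - 1561520 = -1562205$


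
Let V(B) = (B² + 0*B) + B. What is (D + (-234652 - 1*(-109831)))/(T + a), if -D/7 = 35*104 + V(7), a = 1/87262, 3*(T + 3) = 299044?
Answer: -39449317698/26094392173 ≈ -1.5118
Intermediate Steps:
T = 299035/3 (T = -3 + (⅓)*299044 = -3 + 299044/3 = 299035/3 ≈ 99678.)
V(B) = B + B² (V(B) = (B² + 0) + B = B² + B = B + B²)
a = 1/87262 ≈ 1.1460e-5
D = -25872 (D = -7*(35*104 + 7*(1 + 7)) = -7*(3640 + 7*8) = -7*(3640 + 56) = -7*3696 = -25872)
(D + (-234652 - 1*(-109831)))/(T + a) = (-25872 + (-234652 - 1*(-109831)))/(299035/3 + 1/87262) = (-25872 + (-234652 + 109831))/(26094392173/261786) = (-25872 - 124821)*(261786/26094392173) = -150693*261786/26094392173 = -39449317698/26094392173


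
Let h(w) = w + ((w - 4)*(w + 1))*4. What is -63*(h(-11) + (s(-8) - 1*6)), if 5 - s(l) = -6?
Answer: -37422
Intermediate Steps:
s(l) = 11 (s(l) = 5 - 1*(-6) = 5 + 6 = 11)
h(w) = w + 4*(1 + w)*(-4 + w) (h(w) = w + ((-4 + w)*(1 + w))*4 = w + ((1 + w)*(-4 + w))*4 = w + 4*(1 + w)*(-4 + w))
-63*(h(-11) + (s(-8) - 1*6)) = -63*((-16 - 11*(-11) + 4*(-11)**2) + (11 - 1*6)) = -63*((-16 + 121 + 4*121) + (11 - 6)) = -63*((-16 + 121 + 484) + 5) = -63*(589 + 5) = -63*594 = -37422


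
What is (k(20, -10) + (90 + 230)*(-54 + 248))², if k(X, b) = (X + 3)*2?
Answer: 3859639876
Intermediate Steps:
k(X, b) = 6 + 2*X (k(X, b) = (3 + X)*2 = 6 + 2*X)
(k(20, -10) + (90 + 230)*(-54 + 248))² = ((6 + 2*20) + (90 + 230)*(-54 + 248))² = ((6 + 40) + 320*194)² = (46 + 62080)² = 62126² = 3859639876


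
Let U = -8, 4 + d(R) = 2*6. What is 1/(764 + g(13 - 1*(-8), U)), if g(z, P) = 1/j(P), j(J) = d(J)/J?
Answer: 1/763 ≈ 0.0013106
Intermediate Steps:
d(R) = 8 (d(R) = -4 + 2*6 = -4 + 12 = 8)
j(J) = 8/J
g(z, P) = P/8 (g(z, P) = 1/(8/P) = P/8)
1/(764 + g(13 - 1*(-8), U)) = 1/(764 + (⅛)*(-8)) = 1/(764 - 1) = 1/763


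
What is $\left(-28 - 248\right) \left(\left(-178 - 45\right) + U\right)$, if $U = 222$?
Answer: $276$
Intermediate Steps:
$\left(-28 - 248\right) \left(\left(-178 - 45\right) + U\right) = \left(-28 - 248\right) \left(\left(-178 - 45\right) + 222\right) = - 276 \left(-223 + 222\right) = \left(-276\right) \left(-1\right) = 276$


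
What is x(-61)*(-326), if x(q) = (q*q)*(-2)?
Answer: 2426092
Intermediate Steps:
x(q) = -2*q**2 (x(q) = q**2*(-2) = -2*q**2)
x(-61)*(-326) = -2*(-61)**2*(-326) = -2*3721*(-326) = -7442*(-326) = 2426092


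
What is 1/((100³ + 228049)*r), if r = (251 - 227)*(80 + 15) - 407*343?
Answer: -1/168636916729 ≈ -5.9299e-12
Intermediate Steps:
r = -137321 (r = 24*95 - 139601 = 2280 - 139601 = -137321)
1/((100³ + 228049)*r) = 1/((100³ + 228049)*(-137321)) = -1/137321/(1000000 + 228049) = -1/137321/1228049 = (1/1228049)*(-1/137321) = -1/168636916729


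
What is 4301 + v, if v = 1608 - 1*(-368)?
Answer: 6277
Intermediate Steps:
v = 1976 (v = 1608 + 368 = 1976)
4301 + v = 4301 + 1976 = 6277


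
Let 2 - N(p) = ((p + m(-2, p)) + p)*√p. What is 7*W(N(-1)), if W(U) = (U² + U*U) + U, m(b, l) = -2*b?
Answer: 14 - 126*I ≈ 14.0 - 126.0*I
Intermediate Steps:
N(p) = 2 - √p*(4 + 2*p) (N(p) = 2 - ((p - 2*(-2)) + p)*√p = 2 - ((p + 4) + p)*√p = 2 - ((4 + p) + p)*√p = 2 - (4 + 2*p)*√p = 2 - √p*(4 + 2*p))
W(U) = U + 2*U² (W(U) = (U² + U²) + U = 2*U² + U = U + 2*U²)
7*W(N(-1)) = 7*((2 - 4*I - (-2)*I)*(1 + 2*(2 - 4*I - (-2)*I))) = 7*((2 - 4*I + 2*I)*(1 + 2*(2 - 4*I + 2*I))) = 7*((2 - 2*I)*(1 + 2*(2 - 2*I))) = 7*((2 - 2*I)*(1 + (4 - 4*I))) = 7*((2 - 2*I)*(5 - 4*I)) = 7*(2 - 2*I)*(5 - 4*I)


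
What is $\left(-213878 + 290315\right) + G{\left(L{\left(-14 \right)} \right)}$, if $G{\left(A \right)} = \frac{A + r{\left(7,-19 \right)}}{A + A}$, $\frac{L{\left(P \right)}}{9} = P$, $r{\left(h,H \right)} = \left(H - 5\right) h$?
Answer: $\frac{458629}{6} \approx 76438.0$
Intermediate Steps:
$r{\left(h,H \right)} = h \left(-5 + H\right)$ ($r{\left(h,H \right)} = \left(-5 + H\right) h = h \left(-5 + H\right)$)
$L{\left(P \right)} = 9 P$
$G{\left(A \right)} = \frac{-168 + A}{2 A}$ ($G{\left(A \right)} = \frac{A + 7 \left(-5 - 19\right)}{A + A} = \frac{A + 7 \left(-24\right)}{2 A} = \left(A - 168\right) \frac{1}{2 A} = \left(-168 + A\right) \frac{1}{2 A} = \frac{-168 + A}{2 A}$)
$\left(-213878 + 290315\right) + G{\left(L{\left(-14 \right)} \right)} = \left(-213878 + 290315\right) + \frac{-168 + 9 \left(-14\right)}{2 \cdot 9 \left(-14\right)} = 76437 + \frac{-168 - 126}{2 \left(-126\right)} = 76437 + \frac{1}{2} \left(- \frac{1}{126}\right) \left(-294\right) = 76437 + \frac{7}{6} = \frac{458629}{6}$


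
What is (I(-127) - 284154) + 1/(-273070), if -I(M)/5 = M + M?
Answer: -77247133881/273070 ≈ -2.8288e+5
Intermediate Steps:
I(M) = -10*M (I(M) = -5*(M + M) = -10*M)
(I(-127) - 284154) + 1/(-273070) = (-10*(-127) - 284154) + 1/(-273070) = (1270 - 284154) - 1/273070 = -282884 - 1/273070 = -77247133881/273070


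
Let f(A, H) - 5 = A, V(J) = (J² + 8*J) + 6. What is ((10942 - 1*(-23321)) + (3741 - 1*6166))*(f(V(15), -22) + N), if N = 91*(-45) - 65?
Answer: -121111752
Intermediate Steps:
V(J) = 6 + J² + 8*J
f(A, H) = 5 + A
N = -4160 (N = -4095 - 65 = -4160)
((10942 - 1*(-23321)) + (3741 - 1*6166))*(f(V(15), -22) + N) = ((10942 - 1*(-23321)) + (3741 - 1*6166))*((5 + (6 + 15² + 8*15)) - 4160) = ((10942 + 23321) + (3741 - 6166))*((5 + (6 + 225 + 120)) - 4160) = (34263 - 2425)*((5 + 351) - 4160) = 31838*(356 - 4160) = 31838*(-3804) = -121111752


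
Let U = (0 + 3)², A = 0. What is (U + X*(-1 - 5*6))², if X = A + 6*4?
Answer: 540225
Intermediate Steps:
X = 24 (X = 0 + 6*4 = 0 + 24 = 24)
U = 9 (U = 3² = 9)
(U + X*(-1 - 5*6))² = (9 + 24*(-1 - 5*6))² = (9 + 24*(-1 - 30))² = (9 + 24*(-31))² = (9 - 744)² = (-735)² = 540225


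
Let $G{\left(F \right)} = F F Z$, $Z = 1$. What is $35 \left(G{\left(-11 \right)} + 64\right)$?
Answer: $6475$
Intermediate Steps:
$G{\left(F \right)} = F^{2}$ ($G{\left(F \right)} = F F 1 = F^{2} \cdot 1 = F^{2}$)
$35 \left(G{\left(-11 \right)} + 64\right) = 35 \left(\left(-11\right)^{2} + 64\right) = 35 \left(121 + 64\right) = 35 \cdot 185 = 6475$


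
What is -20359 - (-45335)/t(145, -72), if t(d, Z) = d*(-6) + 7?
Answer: -17615152/863 ≈ -20412.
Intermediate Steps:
t(d, Z) = 7 - 6*d (t(d, Z) = -6*d + 7 = 7 - 6*d)
-20359 - (-45335)/t(145, -72) = -20359 - (-45335)/(7 - 6*145) = -20359 - (-45335)/(7 - 870) = -20359 - (-45335)/(-863) = -20359 - (-45335)*(-1)/863 = -20359 - 1*45335/863 = -20359 - 45335/863 = -17615152/863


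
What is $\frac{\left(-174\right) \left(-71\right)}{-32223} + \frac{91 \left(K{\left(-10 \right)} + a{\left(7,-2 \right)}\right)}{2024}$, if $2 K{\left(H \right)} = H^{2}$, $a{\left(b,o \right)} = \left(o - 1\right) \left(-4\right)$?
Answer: $\frac{1136215}{472604} \approx 2.4042$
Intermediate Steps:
$a{\left(b,o \right)} = 4 - 4 o$ ($a{\left(b,o \right)} = \left(-1 + o\right) \left(-4\right) = 4 - 4 o$)
$K{\left(H \right)} = \frac{H^{2}}{2}$
$\frac{\left(-174\right) \left(-71\right)}{-32223} + \frac{91 \left(K{\left(-10 \right)} + a{\left(7,-2 \right)}\right)}{2024} = \frac{\left(-174\right) \left(-71\right)}{-32223} + \frac{91 \left(\frac{\left(-10\right)^{2}}{2} + \left(4 - -8\right)\right)}{2024} = 12354 \left(- \frac{1}{32223}\right) + 91 \left(\frac{1}{2} \cdot 100 + \left(4 + 8\right)\right) \frac{1}{2024} = - \frac{4118}{10741} + 91 \left(50 + 12\right) \frac{1}{2024} = - \frac{4118}{10741} + 91 \cdot 62 \cdot \frac{1}{2024} = - \frac{4118}{10741} + 5642 \cdot \frac{1}{2024} = - \frac{4118}{10741} + \frac{2821}{1012} = \frac{1136215}{472604}$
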